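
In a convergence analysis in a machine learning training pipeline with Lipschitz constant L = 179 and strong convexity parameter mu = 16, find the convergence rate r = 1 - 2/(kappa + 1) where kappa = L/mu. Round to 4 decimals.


Step 1: Compute the condition number.
kappa = L/mu = 179/16 = 11.1875
Step 2: Compute the convergence rate.
r = 1 - 2/(kappa + 1) = 1 - 2*mu/(L + mu) = (L - mu)/(L + mu) = 163/195 = 0.8359


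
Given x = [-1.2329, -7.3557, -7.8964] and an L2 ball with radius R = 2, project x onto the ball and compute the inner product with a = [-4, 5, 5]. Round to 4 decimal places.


Step 1: Compute ||x|| (intermediates to 6 decimals).
||x|| = sqrt((-1.2329)^2 + (-7.3557)^2 + (-7.8964)^2) = 10.861837
Step 2: Project.
Since ||x|| > R, scale = R/||x|| = 2/10.861837 = 0.184131, proj(x) = scale * x
proj(x) = [-0.227015, -1.354412, -1.453972]
Step 3: Dot product.
a^T * proj(x) = -4*(-0.227015) + 5*(-1.354412) + 5*(-1.453972) = -13.1339


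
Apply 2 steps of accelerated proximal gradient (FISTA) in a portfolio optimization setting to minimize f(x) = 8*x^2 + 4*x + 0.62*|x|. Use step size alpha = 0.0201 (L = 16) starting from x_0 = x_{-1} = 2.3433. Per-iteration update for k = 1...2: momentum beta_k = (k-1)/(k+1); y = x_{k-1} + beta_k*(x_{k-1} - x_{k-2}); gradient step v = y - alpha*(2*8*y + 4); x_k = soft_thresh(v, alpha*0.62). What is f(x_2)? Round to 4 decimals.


FISTA on f(x) = 8*x^2 + 4*x + 0.62*|x|
L = 16, alpha = 0.0201
Iteration 1: beta = 0.0, y = 2.3433 + 0.0*(2.3433 - 2.3433) = 2.3433
  grad(y) = 41.4928, v = y - alpha*grad = 1.5093
  prox(v) = soft_thresh(1.5093, 0.0125) = 1.4968
Iteration 2: beta = 0.3333, y = 1.4968 + 0.3333*(1.4968 - 2.3433) = 1.2147
  grad(y) = 23.4348, v = y - alpha*grad = 0.7436
  prox(v) = soft_thresh(0.7436, 0.0125) = 0.7312
f(x_2) = 8*0.7312^2 + 4*0.7312 + 0.62*|0.7312| = 7.655


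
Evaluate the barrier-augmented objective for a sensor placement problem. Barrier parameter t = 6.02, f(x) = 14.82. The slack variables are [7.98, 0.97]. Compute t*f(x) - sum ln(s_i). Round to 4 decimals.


Step 1: Compute log-barrier.
ln values: [2.0769, -0.0305]
phi = -(2.0769 - 0.0305) = -2.0465
Step 2: Compute augmented objective.
t*f(x) = 6.02*14.82 = 89.2164
Total = 89.2164 - 2.0465 = 87.1699


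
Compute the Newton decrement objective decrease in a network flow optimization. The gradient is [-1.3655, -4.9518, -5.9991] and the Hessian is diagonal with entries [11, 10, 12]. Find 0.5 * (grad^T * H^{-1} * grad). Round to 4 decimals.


Step 1: H is diagonal, so H^(-1) * g = [-0.1241, -0.4952, -0.4999].
Step 2: g^T H^(-1) g = sum_i g_i^2 / H_ii
  = (-1.3655)^2/11 + (-4.9518)^2/10 + (-5.9991)^2/12
  = 0.1695 + 2.452 + 2.9991 = 5.6206
Step 3: Objective decrease = 0.5 * g^T H^(-1) g = 2.8103


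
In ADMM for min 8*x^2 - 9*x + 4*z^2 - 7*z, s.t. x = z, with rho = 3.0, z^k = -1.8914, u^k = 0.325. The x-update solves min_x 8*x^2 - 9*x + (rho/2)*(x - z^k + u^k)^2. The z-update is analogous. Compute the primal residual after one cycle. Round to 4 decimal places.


ADMM iteration with rho = 3.0, z^k = -1.8914, u^k = 0.325
Step 1: x-update.
Minimize 8*x^2 - 9*x + (3.0/2)*(x + 1.8914 + 0.325)^2
FOC: (2*8 + 3.0)*x = 9 + 3.0*(-1.8914 - 0.325)
x^{k+1} = 0.1237
Step 2: z-update.
Minimize 4*z^2 - 7*z + (3.0/2)*(0.1237 - z + 0.325)^2
FOC: (2*4 + 3.0)*z = 7 + 3.0*(0.1237 + 0.325)
z^{k+1} = 0.7587
Step 3: u-update.
u^{k+1} = 0.325 + 0.1237 - 0.7587 = -0.31
Step 4: Primal residual = |0.1237 - 0.7587| = 0.635


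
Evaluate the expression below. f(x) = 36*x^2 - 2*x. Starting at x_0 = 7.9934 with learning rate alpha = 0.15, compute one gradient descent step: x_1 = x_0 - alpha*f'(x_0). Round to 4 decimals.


We compute the gradient at x_0 and apply the update.
f'(x) = 72*x - 2
f'(7.9934) = 72*7.9934 - 2 = 573.5248
x_1 = 7.9934 - 0.15*573.5248 = -78.0353


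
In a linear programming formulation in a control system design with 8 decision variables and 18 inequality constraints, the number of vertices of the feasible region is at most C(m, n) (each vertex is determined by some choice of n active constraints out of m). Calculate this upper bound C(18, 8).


Each vertex corresponds to some choice of n active constraints out of m, so the number of vertices is at most C(m, n) = m! / (n!(m-n)!).
m = 18, n = 8
Numerator: 18 * 17 * 16 * 15 * 14 * 13 * 12 * 11
Denominator: 8! = 40320
C(18, 8) = 43758


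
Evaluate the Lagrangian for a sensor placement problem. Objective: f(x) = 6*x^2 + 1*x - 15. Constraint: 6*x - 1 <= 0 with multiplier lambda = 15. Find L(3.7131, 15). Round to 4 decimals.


Step 1: Evaluate f(x).
f(3.7131) = 6*3.7131^2 + 1*3.7131 - 15 = 71.4358
Step 2: Evaluate g(x).
g(3.7131) = 6*3.7131 - 1 = 21.2786
Step 3: Compute Lagrangian.
L = 71.4358 + 15*21.2786 = 390.6148


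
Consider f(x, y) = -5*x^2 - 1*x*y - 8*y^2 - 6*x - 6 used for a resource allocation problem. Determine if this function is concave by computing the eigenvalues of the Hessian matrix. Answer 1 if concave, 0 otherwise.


The Hessian of f(x,y) = -5*x^2 - 1*x*y - 8*y^2 - 6*x - 6 is:
H = [[-10, -1], [-1, -16]]
Trace = -10 - 16 = -26
Determinant = -10*-16 - (-1)^2 = 159
Discriminant = (-26)^2 - 4*159 = 40.0
Eigenvalues: lambda_1 = -16.1623, lambda_2 = -9.8377
The function is concave.

1


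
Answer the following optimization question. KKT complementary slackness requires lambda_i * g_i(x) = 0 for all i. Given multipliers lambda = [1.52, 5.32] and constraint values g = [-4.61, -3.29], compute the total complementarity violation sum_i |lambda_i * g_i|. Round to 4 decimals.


KKT complementary slackness check:
lambda_1 * g_1 = 1.52 * -4.61 = -7.0072
lambda_2 * g_2 = 5.32 * -3.29 = -17.5028
Total violation = 7.0072 + 17.5028 = 24.51


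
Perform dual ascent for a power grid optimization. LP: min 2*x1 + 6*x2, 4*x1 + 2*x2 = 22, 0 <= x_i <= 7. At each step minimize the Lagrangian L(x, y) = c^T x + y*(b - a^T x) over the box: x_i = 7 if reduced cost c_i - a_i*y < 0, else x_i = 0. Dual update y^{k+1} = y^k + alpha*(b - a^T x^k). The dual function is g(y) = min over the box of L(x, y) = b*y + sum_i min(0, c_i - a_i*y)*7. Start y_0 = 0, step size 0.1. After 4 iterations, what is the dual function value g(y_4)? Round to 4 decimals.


Dual ascent for LP: min 2*x1 + 6*x2, 4*x1 + 2*x2 = 22, 0 <= x_i <= 7
Step 1: y^k = 0.0, reduced costs: (2.0, 6.0)
  x^k = (0.0, 0.0), subgradient = b - a^T x = 22.0
  y^{k+1} = 0.0 + 0.1*22.0 = 2.2
Step 2: y^k = 2.2, reduced costs: (-6.8, 1.6)
  x^k = (7.0, 0.0), subgradient = b - a^T x = -6.0
  y^{k+1} = 2.2 + 0.1*-6.0 = 1.6
Step 3: y^k = 1.6, reduced costs: (-4.4, 2.8)
  x^k = (7.0, 0.0), subgradient = b - a^T x = -6.0
  y^{k+1} = 1.6 + 0.1*-6.0 = 1.0
Step 4: y^k = 1.0, reduced costs: (-2.0, 4.0)
  x^k = (7.0, 0.0), subgradient = b - a^T x = -6.0
  y^{k+1} = 1.0 + 0.1*-6.0 = 0.4
Dual objective at y_4 = 0.4: reduced costs (0.4, 5.2), box minimizer x = (0.0, 0.0)
g(y_4) = b*y + (c1 - a1*y)*x1 + (c2 - a2*y)*x2 = 22*0.4 + 0.4*0.0 + 5.2*0.0 = 8.8 + 0.0 + 0.0 = 8.8


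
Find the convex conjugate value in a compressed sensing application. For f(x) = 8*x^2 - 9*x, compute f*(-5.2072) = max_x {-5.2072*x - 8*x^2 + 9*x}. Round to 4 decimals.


f*(y) = sup_x {y*x - a*x^2 - b*x} = sup_x {(y-b)*x - a*x^2}
FOC: (y - b) - 2a*x = 0 => x* = (y - b)/(2a)
x* = (-5.2072 + 9)/(2*8) = 0.2371
f*(-5.2072) = (y-b)^2/(4a) = (-5.2072 + 9)^2/(4*8)
= 14.3853/32 = 0.4495


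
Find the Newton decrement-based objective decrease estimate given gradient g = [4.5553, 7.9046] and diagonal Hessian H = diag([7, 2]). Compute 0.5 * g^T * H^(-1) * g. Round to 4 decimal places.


Step 1: H is diagonal, so H^(-1) * g = [0.6508, 3.9523].
Step 2: g^T H^(-1) g = sum_i g_i^2 / H_ii
  = (4.5553)^2/7 + (7.9046)^2/2
  = 2.9644 + 31.2414 = 34.2057
Step 3: Objective decrease = 0.5 * g^T H^(-1) g = 17.1029


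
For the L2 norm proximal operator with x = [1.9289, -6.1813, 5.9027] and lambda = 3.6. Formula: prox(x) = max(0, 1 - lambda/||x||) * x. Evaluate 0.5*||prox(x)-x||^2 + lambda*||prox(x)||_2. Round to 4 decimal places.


Step 1: Compute ||x||.
||x|| = 8.7619
Step 2: Compute scaling factor.
scale = max(0, 1 - 3.6/8.7619) = 0.5891
Step 3: prox(x) = [1.1364, -3.6416, 3.4775]
||prox(x)|| = 5.1619
Step 4: Proximal objective.
0.5*||prox-x||^2 = 6.48
lambda*||prox|| = 18.5828
Total = 25.0629


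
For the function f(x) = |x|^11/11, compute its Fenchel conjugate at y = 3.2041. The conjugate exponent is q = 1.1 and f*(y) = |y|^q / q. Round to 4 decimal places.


The conjugate exponent q satisfies 1/p + 1/q = 1.
p = 11, so q = 11/(11 - 1) = 1.1
|y|^q = 3.2041^1.1 = 3.5998
f*(3.2041) = 3.5998 / 1.1 = 3.2725


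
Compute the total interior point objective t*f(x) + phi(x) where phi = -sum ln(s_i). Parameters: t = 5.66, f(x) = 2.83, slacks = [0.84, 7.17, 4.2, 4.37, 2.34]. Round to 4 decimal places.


Step 1: Compute log-barrier.
ln values: [-0.1744, 1.9699, 1.4351, 1.4748, 0.8502]
phi = -(-0.1744 + 1.9699 + 1.4351 + 1.4748 + 0.8502) = -5.5556
Step 2: Compute augmented objective.
t*f(x) = 5.66*2.83 = 16.0178
Total = 16.0178 - 5.5556 = 10.4622


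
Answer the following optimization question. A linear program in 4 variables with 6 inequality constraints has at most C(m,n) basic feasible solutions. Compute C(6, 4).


Each vertex corresponds to some choice of n active constraints out of m, so the number of vertices is at most C(m, n) = m! / (n!(m-n)!).
m = 6, n = 4
Numerator: 6 * 5 * 4 * 3
Denominator: 4! = 24
C(6, 4) = 15


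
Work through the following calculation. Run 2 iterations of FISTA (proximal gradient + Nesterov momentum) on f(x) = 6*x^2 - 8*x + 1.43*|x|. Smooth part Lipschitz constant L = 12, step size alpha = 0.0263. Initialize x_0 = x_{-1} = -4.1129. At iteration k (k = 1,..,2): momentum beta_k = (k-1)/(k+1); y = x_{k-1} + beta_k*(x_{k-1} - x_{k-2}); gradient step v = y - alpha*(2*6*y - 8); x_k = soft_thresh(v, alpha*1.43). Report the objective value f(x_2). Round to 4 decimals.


FISTA on f(x) = 6*x^2 - 8*x + 1.43*|x|
L = 12, alpha = 0.0263
Iteration 1: beta = 0.0, y = -4.1129 + 0.0*(-4.1129 + 4.1129) = -4.1129
  grad(y) = -57.3548, v = y - alpha*grad = -2.6045
  prox(v) = soft_thresh(-2.6045, 0.0376) = -2.5669
Iteration 2: beta = 0.3333, y = -2.5669 + 0.3333*(-2.5669 + 4.1129) = -2.0515
  grad(y) = -32.6182, v = y - alpha*grad = -1.1937
  prox(v) = soft_thresh(-1.1937, 0.0376) = -1.156
f(x_2) = 6*(-1.156)^2 - 8*(-1.156) + 1.43*|-1.156| = 18.9202


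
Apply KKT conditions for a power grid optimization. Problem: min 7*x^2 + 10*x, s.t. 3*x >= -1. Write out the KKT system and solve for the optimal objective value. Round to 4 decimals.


Step 1: Try lambda = 0 (constraint inactive).
x_unc = -10/(2*7) = -0.7143
Check: 3*-0.7143 = -2.1429 < -1 -- violated!
Step 2: Constraint must be active: 3*x = -1
x* = -1/3 = -0.3333 (rounded; the exact value -1/3 is used below)
lambda = (2*7*(-1/3) + 10)/3 = 1.7778
Step 3: Compute optimal value.
f(x*) = 7*(-1/3)^2 + 10*(-1/3) = -2.5556


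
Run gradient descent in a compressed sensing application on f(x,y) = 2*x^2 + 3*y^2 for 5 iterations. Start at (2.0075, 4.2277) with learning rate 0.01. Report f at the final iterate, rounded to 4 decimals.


Gradient descent on f(x,y) = 2*x^2 + 3*y^2.
Starting point: (2.0075, 4.2277), alpha = 0.01
Step 1: grad_x = 2*2*2.0075 = 8.03, grad_y = 2*3*4.2277 = 25.3662
  x_1 = 2.0075 - 0.01*8.03 = 1.9272
  y_1 = 4.2277 - 0.01*25.3662 = 3.974
Step 2: grad_x = 2*2*1.9272 = 7.7088, grad_y = 2*3*3.974 = 23.8442
  x_2 = 1.9272 - 0.01*7.7088 = 1.8501
  y_2 = 3.974 - 0.01*23.8442 = 3.7356
Step 3: grad_x = 2*2*1.8501 = 7.4004, grad_y = 2*3*3.7356 = 22.4136
  x_3 = 1.8501 - 0.01*7.4004 = 1.7761
  y_3 = 3.7356 - 0.01*22.4136 = 3.5115
Step 4: grad_x = 2*2*1.7761 = 7.1044, grad_y = 2*3*3.5115 = 21.0688
  x_4 = 1.7761 - 0.01*7.1044 = 1.7051
  y_4 = 3.5115 - 0.01*21.0688 = 3.3008
Step 5: grad_x = 2*2*1.7051 = 6.8203, grad_y = 2*3*3.3008 = 19.8046
  x_5 = 1.7051 - 0.01*6.8203 = 1.6369
  y_5 = 3.3008 - 0.01*19.8046 = 3.1027
f(1.6369, 3.1027) = 2*1.6369^2 + 3*3.1027^2 = 34.2394


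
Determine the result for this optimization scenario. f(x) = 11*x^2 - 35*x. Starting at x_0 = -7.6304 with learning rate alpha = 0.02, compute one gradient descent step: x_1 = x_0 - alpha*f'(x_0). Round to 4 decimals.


We compute the gradient at x_0 and apply the update.
f'(x) = 22*x - 35
f'(-7.6304) = 22*-7.6304 - 35 = -202.8688
x_1 = -7.6304 - 0.02*-202.8688 = -3.573


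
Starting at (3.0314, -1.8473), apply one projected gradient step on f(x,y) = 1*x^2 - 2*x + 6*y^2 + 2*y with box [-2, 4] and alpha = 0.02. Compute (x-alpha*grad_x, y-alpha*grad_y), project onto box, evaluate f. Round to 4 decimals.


Step 1: Compute gradient at (3.0314, -1.8473).
grad_x = 2*1*3.0314 - 2 = 4.0628
grad_y = 2*6*-1.8473 + 2 = -20.1676
Step 2: Gradient step.
x_raw = 3.0314 - 0.02*4.0628 = 2.9501
y_raw = -1.8473 - 0.02*-20.1676 = -1.4439
Step 3: Project onto [-2, 4].
x_proj = clip(2.9501) = 2.9501
y_proj = clip(-1.4439) = -1.4439
Step 4: Evaluate f.
f(2.9501, -1.4439) = 12.4251


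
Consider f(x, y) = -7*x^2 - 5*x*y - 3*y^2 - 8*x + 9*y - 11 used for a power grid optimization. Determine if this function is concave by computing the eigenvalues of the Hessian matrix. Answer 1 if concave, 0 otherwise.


The Hessian of f(x,y) = -7*x^2 - 5*x*y - 3*y^2 - 8*x + 9*y - 11 is:
H = [[-14, -5], [-5, -6]]
Trace = -14 - 6 = -20
Determinant = -14*-6 - (-5)^2 = 59
Discriminant = (-20)^2 - 4*59 = 164.0
Eigenvalues: lambda_1 = -16.4031, lambda_2 = -3.5969
The function is concave.

1


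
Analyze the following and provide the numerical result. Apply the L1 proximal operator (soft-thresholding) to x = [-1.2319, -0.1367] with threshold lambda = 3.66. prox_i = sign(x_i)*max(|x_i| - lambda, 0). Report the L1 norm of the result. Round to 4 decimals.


Soft-thresholding with lambda = 3.66:
prox(-1.2319) = sign(-1.2319)*max(|-1.2319| - 3.66, 0) = 0.0
prox(-0.1367) = sign(-0.1367)*max(|-0.1367| - 3.66, 0) = 0.0
prox(x) = [0.0, 0.0]
||prox(x)||_1 = 0.0 + 0.0 = 0.0


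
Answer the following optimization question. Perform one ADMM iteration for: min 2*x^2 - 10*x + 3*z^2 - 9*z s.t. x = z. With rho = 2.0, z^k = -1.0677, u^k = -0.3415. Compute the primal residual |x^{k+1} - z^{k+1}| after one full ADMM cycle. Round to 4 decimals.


ADMM iteration with rho = 2.0, z^k = -1.0677, u^k = -0.3415
Step 1: x-update.
Minimize 2*x^2 - 10*x + (2.0/2)*(x + 1.0677 - 0.3415)^2
FOC: (2*2 + 2.0)*x = 10 + 2.0*(-1.0677 + 0.3415)
x^{k+1} = 1.4246
Step 2: z-update.
Minimize 3*z^2 - 9*z + (2.0/2)*(1.4246 - z - 0.3415)^2
FOC: (2*3 + 2.0)*z = 9 + 2.0*(1.4246 - 0.3415)
z^{k+1} = 1.3958
Step 3: u-update.
u^{k+1} = -0.3415 + 1.4246 - 1.3958 = -0.3127
Step 4: Primal residual = |1.4246 - 1.3958| = 0.0288


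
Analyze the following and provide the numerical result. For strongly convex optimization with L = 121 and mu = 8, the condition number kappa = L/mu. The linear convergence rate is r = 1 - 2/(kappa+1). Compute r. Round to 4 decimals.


Step 1: Compute the condition number.
kappa = L/mu = 121/8 = 15.125
Step 2: Compute the convergence rate.
r = 1 - 2/(kappa + 1) = 1 - 2*mu/(L + mu) = (L - mu)/(L + mu) = 113/129 = 0.876


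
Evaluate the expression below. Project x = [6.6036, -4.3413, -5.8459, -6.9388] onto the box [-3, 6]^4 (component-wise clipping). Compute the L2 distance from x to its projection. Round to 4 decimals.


Project each component onto [-3, 6].
clip(6.6036) = 6.0, clip(-4.3413) = -3.0, clip(-5.8459) = -3.0, clip(-6.9388) = -3.0
Projection = [6.0, -3.0, -3.0, -3.0]
Squared diffs: [0.3643, 1.7991, 8.0991, 15.5141]
Distance = sqrt(25.7766) = 5.0771


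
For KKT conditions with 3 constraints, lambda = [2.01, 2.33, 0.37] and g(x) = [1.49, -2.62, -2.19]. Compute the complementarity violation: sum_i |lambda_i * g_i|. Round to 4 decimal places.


KKT complementary slackness check:
lambda_1 * g_1 = 2.01 * 1.49 = 2.9949
lambda_2 * g_2 = 2.33 * -2.62 = -6.1046
lambda_3 * g_3 = 0.37 * -2.19 = -0.8103
Total violation = 2.9949 + 6.1046 + 0.8103 = 9.9098


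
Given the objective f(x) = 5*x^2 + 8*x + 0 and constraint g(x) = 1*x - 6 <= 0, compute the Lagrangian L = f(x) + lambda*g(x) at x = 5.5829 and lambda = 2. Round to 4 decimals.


Step 1: Evaluate f(x).
f(5.5829) = 5*5.5829^2 + 8*5.5829 + 0 = 200.5071
Step 2: Evaluate g(x).
g(5.5829) = 1*5.5829 - 6 = -0.4171
Step 3: Compute Lagrangian.
L = 200.5071 + 2*-0.4171 = 199.6729


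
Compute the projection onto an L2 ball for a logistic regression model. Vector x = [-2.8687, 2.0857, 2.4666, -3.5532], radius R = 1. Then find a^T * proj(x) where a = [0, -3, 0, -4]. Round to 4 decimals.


Step 1: Compute ||x|| (intermediates to 6 decimals).
||x|| = sqrt((-2.8687)^2 + 2.0857^2 + 2.4666^2 + (-3.5532)^2) = 5.593651
Step 2: Project.
Since ||x|| > R, scale = R/||x|| = 1/5.593651 = 0.178774, proj(x) = scale * x
proj(x) = [-0.512849, 0.372869, 0.440964, -0.63522]
Step 3: Dot product.
a^T * proj(x) = 0*(-0.512849) - 3*0.372869 + 0*0.440964 - 4*(-0.63522) = 1.4223


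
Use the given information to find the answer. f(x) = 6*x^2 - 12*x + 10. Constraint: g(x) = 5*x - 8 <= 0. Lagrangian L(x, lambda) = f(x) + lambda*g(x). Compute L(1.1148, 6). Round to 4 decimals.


Step 1: Evaluate f(x).
f(1.1148) = 6*1.1148^2 - 12*1.1148 + 10 = 4.0791
Step 2: Evaluate g(x).
g(1.1148) = 5*1.1148 - 8 = -2.426
Step 3: Compute Lagrangian.
L = 4.0791 + 6*-2.426 = -10.4769


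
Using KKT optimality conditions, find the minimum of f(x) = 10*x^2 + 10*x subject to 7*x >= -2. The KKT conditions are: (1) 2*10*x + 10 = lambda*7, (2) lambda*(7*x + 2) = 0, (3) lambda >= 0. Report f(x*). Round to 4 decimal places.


Step 1: Try lambda = 0 (constraint inactive).
x_unc = -10/(2*10) = -0.5
Check: 7*-0.5 = -3.5 < -2 -- violated!
Step 2: Constraint must be active: 7*x = -2
x* = -2/7 = -0.2857 (rounded; the exact value -2/7 is used below)
lambda = (2*10*(-2/7) + 10)/7 = 0.6122
Step 3: Compute optimal value.
f(x*) = 10*(-2/7)^2 + 10*(-2/7) = -2.0408


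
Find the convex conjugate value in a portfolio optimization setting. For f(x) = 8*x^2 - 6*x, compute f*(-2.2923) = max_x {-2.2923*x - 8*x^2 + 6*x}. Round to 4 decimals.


f*(y) = sup_x {y*x - a*x^2 - b*x} = sup_x {(y-b)*x - a*x^2}
FOC: (y - b) - 2a*x = 0 => x* = (y - b)/(2a)
x* = (-2.2923 + 6)/(2*8) = 0.2317
f*(-2.2923) = (y-b)^2/(4a) = (-2.2923 + 6)^2/(4*8)
= 13.747/32 = 0.4296


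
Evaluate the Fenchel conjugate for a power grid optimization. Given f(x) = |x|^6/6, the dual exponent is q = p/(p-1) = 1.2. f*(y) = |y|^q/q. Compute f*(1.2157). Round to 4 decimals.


The conjugate exponent q satisfies 1/p + 1/q = 1.
p = 6, so q = 6/(6 - 1) = 1.2
|y|^q = 1.2157^1.2 = 1.2641
f*(1.2157) = 1.2641 / 1.2 = 1.0534


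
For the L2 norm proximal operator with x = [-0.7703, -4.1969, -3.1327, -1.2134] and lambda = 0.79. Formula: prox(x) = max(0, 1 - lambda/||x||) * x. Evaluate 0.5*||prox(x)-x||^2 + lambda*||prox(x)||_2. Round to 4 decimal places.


Step 1: Compute ||x||.
||x|| = 5.4308
Step 2: Compute scaling factor.
scale = max(0, 1 - 0.79/5.4308) = 0.8545
Step 3: prox(x) = [-0.6582, -3.5864, -2.677, -1.0369]
||prox(x)|| = 4.6408
Step 4: Proximal objective.
0.5*||prox-x||^2 = 0.3121
lambda*||prox|| = 3.6662
Total = 3.9783


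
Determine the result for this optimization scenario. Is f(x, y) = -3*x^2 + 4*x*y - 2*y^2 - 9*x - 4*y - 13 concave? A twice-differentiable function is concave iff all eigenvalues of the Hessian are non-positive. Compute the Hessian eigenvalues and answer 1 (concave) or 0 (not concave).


The Hessian of f(x,y) = -3*x^2 + 4*x*y - 2*y^2 - 9*x - 4*y - 13 is:
H = [[-6, 4], [4, -4]]
Trace = -6 - 4 = -10
Determinant = -6*-4 - (4)^2 = 8
Discriminant = (-10)^2 - 4*8 = 68.0
Eigenvalues: lambda_1 = -9.1231, lambda_2 = -0.8769
The function is concave.

1


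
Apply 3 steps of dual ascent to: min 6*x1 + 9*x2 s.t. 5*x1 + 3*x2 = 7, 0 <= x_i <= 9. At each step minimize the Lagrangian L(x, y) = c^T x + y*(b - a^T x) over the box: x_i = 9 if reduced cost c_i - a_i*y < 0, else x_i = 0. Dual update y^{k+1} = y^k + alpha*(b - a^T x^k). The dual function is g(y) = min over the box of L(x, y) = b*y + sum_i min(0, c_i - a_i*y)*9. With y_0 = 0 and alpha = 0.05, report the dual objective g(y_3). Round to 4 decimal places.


Dual ascent for LP: min 6*x1 + 9*x2, 5*x1 + 3*x2 = 7, 0 <= x_i <= 9
Step 1: y^k = 0.0, reduced costs: (6.0, 9.0)
  x^k = (0.0, 0.0), subgradient = b - a^T x = 7.0
  y^{k+1} = 0.0 + 0.05*7.0 = 0.35
Step 2: y^k = 0.35, reduced costs: (4.25, 7.95)
  x^k = (0.0, 0.0), subgradient = b - a^T x = 7.0
  y^{k+1} = 0.35 + 0.05*7.0 = 0.7
Step 3: y^k = 0.7, reduced costs: (2.5, 6.9)
  x^k = (0.0, 0.0), subgradient = b - a^T x = 7.0
  y^{k+1} = 0.7 + 0.05*7.0 = 1.05
Dual objective at y_3 = 1.05: reduced costs (0.75, 5.85), box minimizer x = (0.0, 0.0)
g(y_3) = b*y + (c1 - a1*y)*x1 + (c2 - a2*y)*x2 = 7*1.05 + 0.75*0.0 + 5.85*0.0 = 7.35 + 0.0 + 0.0 = 7.35


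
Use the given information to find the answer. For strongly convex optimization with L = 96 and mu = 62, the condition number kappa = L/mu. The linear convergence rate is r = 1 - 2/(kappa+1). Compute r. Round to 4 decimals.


Step 1: Compute the condition number.
kappa = L/mu = 96/62 = 1.5484
Step 2: Compute the convergence rate.
r = 1 - 2/(kappa + 1) = 1 - 2*mu/(L + mu) = (L - mu)/(L + mu) = 34/158 = 0.2152


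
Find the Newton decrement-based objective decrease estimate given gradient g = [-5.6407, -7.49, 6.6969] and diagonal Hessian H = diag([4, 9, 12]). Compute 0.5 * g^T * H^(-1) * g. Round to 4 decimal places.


Step 1: H is diagonal, so H^(-1) * g = [-1.4102, -0.8322, 0.5581].
Step 2: g^T H^(-1) g = sum_i g_i^2 / H_ii
  = (-5.6407)^2/4 + (-7.49)^2/9 + (6.6969)^2/12
  = 7.9544 + 6.2333 + 3.7374 = 17.9251
Step 3: Objective decrease = 0.5 * g^T H^(-1) g = 8.9625


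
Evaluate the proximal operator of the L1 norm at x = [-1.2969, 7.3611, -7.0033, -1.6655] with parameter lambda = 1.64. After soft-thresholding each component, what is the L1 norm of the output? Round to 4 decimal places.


Soft-thresholding with lambda = 1.64:
prox(-1.2969) = sign(-1.2969)*max(|-1.2969| - 1.64, 0) = 0.0
prox(7.3611) = sign(7.3611)*max(|7.3611| - 1.64, 0) = 5.7211
prox(-7.0033) = sign(-7.0033)*max(|-7.0033| - 1.64, 0) = -5.3633
prox(-1.6655) = sign(-1.6655)*max(|-1.6655| - 1.64, 0) = -0.0255
prox(x) = [0.0, 5.7211, -5.3633, -0.0255]
||prox(x)||_1 = 0.0 + 5.7211 + 5.3633 + 0.0255 = 11.1099


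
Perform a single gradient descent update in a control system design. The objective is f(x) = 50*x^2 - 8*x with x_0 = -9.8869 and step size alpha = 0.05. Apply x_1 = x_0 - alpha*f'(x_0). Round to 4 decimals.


We compute the gradient at x_0 and apply the update.
f'(x) = 100*x - 8
f'(-9.8869) = 100*-9.8869 - 8 = -996.69
x_1 = -9.8869 - 0.05*-996.69 = 39.9476


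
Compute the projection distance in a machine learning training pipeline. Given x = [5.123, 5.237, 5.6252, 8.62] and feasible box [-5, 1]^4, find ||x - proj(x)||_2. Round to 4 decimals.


Project each component onto [-5, 1].
clip(5.123) = 1.0, clip(5.237) = 1.0, clip(5.6252) = 1.0, clip(8.62) = 1.0
Projection = [1.0, 1.0, 1.0, 1.0]
Squared diffs: [16.9991, 17.9522, 21.3925, 58.0644]
Distance = sqrt(114.4082) = 10.6962


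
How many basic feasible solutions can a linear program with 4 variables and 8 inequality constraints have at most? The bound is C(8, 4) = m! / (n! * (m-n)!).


Each vertex corresponds to some choice of n active constraints out of m, so the number of vertices is at most C(m, n) = m! / (n!(m-n)!).
m = 8, n = 4
Numerator: 8 * 7 * 6 * 5
Denominator: 4! = 24
C(8, 4) = 70


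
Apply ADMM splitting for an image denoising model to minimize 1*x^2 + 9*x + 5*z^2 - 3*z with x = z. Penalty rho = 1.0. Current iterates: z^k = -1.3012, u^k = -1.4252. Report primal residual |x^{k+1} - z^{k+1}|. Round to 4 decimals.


ADMM iteration with rho = 1.0, z^k = -1.3012, u^k = -1.4252
Step 1: x-update.
Minimize 1*x^2 + 9*x + (1.0/2)*(x + 1.3012 - 1.4252)^2
FOC: (2*1 + 1.0)*x = -9 + 1.0*(-1.3012 + 1.4252)
x^{k+1} = -2.9587
Step 2: z-update.
Minimize 5*z^2 - 3*z + (1.0/2)*(-2.9587 - z - 1.4252)^2
FOC: (2*5 + 1.0)*z = 3 + 1.0*(-2.9587 - 1.4252)
z^{k+1} = -0.1258
Step 3: u-update.
u^{k+1} = -1.4252 - 2.9587 + 0.1258 = -4.2581
Step 4: Primal residual = |-2.9587 + 0.1258| = 2.8329


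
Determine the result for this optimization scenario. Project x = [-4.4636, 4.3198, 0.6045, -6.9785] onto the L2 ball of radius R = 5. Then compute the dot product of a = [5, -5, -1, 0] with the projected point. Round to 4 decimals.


Step 1: Compute ||x|| (intermediates to 6 decimals).
||x|| = sqrt((-4.4636)^2 + 4.3198^2 + 0.6045^2 + (-6.9785)^2) = 9.362119
Step 2: Project.
Since ||x|| > R, scale = R/||x|| = 5/9.362119 = 0.534067, proj(x) = scale * x
proj(x) = [-2.383861, 2.307063, 0.322844, -3.726987]
Step 3: Dot product.
a^T * proj(x) = 5*(-2.383861) - 5*2.307063 - 1*0.322844 + 0*(-3.726987) = -23.7775


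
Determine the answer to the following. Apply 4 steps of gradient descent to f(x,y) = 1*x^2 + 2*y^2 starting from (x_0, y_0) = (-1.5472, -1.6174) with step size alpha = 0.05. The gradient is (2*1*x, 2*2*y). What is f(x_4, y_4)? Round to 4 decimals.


Gradient descent on f(x,y) = 1*x^2 + 2*y^2.
Starting point: (-1.5472, -1.6174), alpha = 0.05
Step 1: grad_x = 2*1*-1.5472 = -3.0944, grad_y = 2*2*-1.6174 = -6.4696
  x_1 = -1.5472 - 0.05*-3.0944 = -1.3925
  y_1 = -1.6174 - 0.05*-6.4696 = -1.2939
Step 2: grad_x = 2*1*-1.3925 = -2.785, grad_y = 2*2*-1.2939 = -5.1757
  x_2 = -1.3925 - 0.05*-2.785 = -1.2532
  y_2 = -1.2939 - 0.05*-5.1757 = -1.0351
Step 3: grad_x = 2*1*-1.2532 = -2.5065, grad_y = 2*2*-1.0351 = -4.1405
  x_3 = -1.2532 - 0.05*-2.5065 = -1.1279
  y_3 = -1.0351 - 0.05*-4.1405 = -0.8281
Step 4: grad_x = 2*1*-1.1279 = -2.2558, grad_y = 2*2*-0.8281 = -3.3124
  x_4 = -1.1279 - 0.05*-2.2558 = -1.0151
  y_4 = -0.8281 - 0.05*-3.3124 = -0.6625
f(-1.0151, -0.6625) = 1*(-1.0151)^2 + 2*(-0.6625)^2 = 1.9082


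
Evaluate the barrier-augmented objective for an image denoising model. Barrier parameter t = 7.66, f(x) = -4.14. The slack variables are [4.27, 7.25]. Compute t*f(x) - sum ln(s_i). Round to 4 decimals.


Step 1: Compute log-barrier.
ln values: [1.4516, 1.981]
phi = -(1.4516 + 1.981) = -3.4326
Step 2: Compute augmented objective.
t*f(x) = 7.66*-4.14 = -31.7124
Total = -31.7124 - 3.4326 = -35.145


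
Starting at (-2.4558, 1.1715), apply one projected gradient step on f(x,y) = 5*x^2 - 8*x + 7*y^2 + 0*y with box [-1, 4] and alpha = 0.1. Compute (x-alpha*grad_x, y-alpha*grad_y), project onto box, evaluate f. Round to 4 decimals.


Step 1: Compute gradient at (-2.4558, 1.1715).
grad_x = 2*5*-2.4558 - 8 = -32.558
grad_y = 2*7*1.1715 + 0 = 16.401
Step 2: Gradient step.
x_raw = -2.4558 - 0.1*-32.558 = 0.8
y_raw = 1.1715 - 0.1*16.401 = -0.4686
Step 3: Project onto [-1, 4].
x_proj = clip(0.8) = 0.8
y_proj = clip(-0.4686) = -0.4686
Step 4: Evaluate f.
f(0.8, -0.4686) = -1.6629


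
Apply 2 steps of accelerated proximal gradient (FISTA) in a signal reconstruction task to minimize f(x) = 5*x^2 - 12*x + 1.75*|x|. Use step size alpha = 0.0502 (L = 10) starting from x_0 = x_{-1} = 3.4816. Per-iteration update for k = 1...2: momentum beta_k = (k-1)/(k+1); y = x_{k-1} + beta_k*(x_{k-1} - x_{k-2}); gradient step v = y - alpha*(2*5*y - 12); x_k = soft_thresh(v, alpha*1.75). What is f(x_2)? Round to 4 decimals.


FISTA on f(x) = 5*x^2 - 12*x + 1.75*|x|
L = 10, alpha = 0.0502
Iteration 1: beta = 0.0, y = 3.4816 + 0.0*(3.4816 - 3.4816) = 3.4816
  grad(y) = 22.816, v = y - alpha*grad = 2.3362
  prox(v) = soft_thresh(2.3362, 0.0879) = 2.2484
Iteration 2: beta = 0.3333, y = 2.2484 + 0.3333*(2.2484 - 3.4816) = 1.8373
  grad(y) = 6.3732, v = y - alpha*grad = 1.5174
  prox(v) = soft_thresh(1.5174, 0.0879) = 1.4295
f(x_2) = 5*1.4295^2 - 12*1.4295 + 1.75*|1.4295| = -4.4349


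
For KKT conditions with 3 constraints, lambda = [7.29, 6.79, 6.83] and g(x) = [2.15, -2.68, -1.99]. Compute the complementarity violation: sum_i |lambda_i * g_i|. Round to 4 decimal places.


KKT complementary slackness check:
lambda_1 * g_1 = 7.29 * 2.15 = 15.6735
lambda_2 * g_2 = 6.79 * -2.68 = -18.1972
lambda_3 * g_3 = 6.83 * -1.99 = -13.5917
Total violation = 15.6735 + 18.1972 + 13.5917 = 47.4624


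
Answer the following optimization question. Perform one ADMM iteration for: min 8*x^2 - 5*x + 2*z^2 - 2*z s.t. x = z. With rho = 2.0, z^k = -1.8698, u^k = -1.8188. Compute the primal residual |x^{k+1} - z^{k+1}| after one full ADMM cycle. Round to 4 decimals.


ADMM iteration with rho = 2.0, z^k = -1.8698, u^k = -1.8188
Step 1: x-update.
Minimize 8*x^2 - 5*x + (2.0/2)*(x + 1.8698 - 1.8188)^2
FOC: (2*8 + 2.0)*x = 5 + 2.0*(-1.8698 + 1.8188)
x^{k+1} = 0.2721
Step 2: z-update.
Minimize 2*z^2 - 2*z + (2.0/2)*(0.2721 - z - 1.8188)^2
FOC: (2*2 + 2.0)*z = 2 + 2.0*(0.2721 - 1.8188)
z^{k+1} = -0.1822
Step 3: u-update.
u^{k+1} = -1.8188 + 0.2721 + 0.1822 = -1.3645
Step 4: Primal residual = |0.2721 + 0.1822| = 0.4543


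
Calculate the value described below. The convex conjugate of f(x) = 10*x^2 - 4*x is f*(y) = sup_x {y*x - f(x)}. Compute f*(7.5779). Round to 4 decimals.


f*(y) = sup_x {y*x - a*x^2 - b*x} = sup_x {(y-b)*x - a*x^2}
FOC: (y - b) - 2a*x = 0 => x* = (y - b)/(2a)
x* = (7.5779 + 4)/(2*10) = 0.5789
f*(7.5779) = (y-b)^2/(4a) = (7.5779 + 4)^2/(4*10)
= 134.0478/40 = 3.3512


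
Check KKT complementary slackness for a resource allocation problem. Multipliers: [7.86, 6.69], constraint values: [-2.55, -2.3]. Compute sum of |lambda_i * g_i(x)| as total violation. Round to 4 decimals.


KKT complementary slackness check:
lambda_1 * g_1 = 7.86 * -2.55 = -20.043
lambda_2 * g_2 = 6.69 * -2.3 = -15.387
Total violation = 20.043 + 15.387 = 35.43


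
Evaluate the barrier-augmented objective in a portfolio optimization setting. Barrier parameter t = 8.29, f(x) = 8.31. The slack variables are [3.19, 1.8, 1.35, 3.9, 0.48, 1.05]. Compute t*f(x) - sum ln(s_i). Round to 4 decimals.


Step 1: Compute log-barrier.
ln values: [1.16, 0.5878, 0.3001, 1.361, -0.734, 0.0488]
phi = -(1.16 + 0.5878 + 0.3001 + 1.361 - 0.734 + 0.0488) = -2.7237
Step 2: Compute augmented objective.
t*f(x) = 8.29*8.31 = 68.8899
Total = 68.8899 - 2.7237 = 66.1662


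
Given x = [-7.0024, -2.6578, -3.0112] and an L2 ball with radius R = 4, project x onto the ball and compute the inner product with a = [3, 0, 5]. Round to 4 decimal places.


Step 1: Compute ||x|| (intermediates to 6 decimals).
||x|| = sqrt((-7.0024)^2 + (-2.6578)^2 + (-3.0112)^2) = 8.072474
Step 2: Project.
Since ||x|| > R, scale = R/||x|| = 4/8.072474 = 0.495511, proj(x) = scale * x
proj(x) = [-3.469766, -1.316969, -1.492083]
Step 3: Dot product.
a^T * proj(x) = 3*(-3.469766) + 0*(-1.316969) + 5*(-1.492083) = -17.8697


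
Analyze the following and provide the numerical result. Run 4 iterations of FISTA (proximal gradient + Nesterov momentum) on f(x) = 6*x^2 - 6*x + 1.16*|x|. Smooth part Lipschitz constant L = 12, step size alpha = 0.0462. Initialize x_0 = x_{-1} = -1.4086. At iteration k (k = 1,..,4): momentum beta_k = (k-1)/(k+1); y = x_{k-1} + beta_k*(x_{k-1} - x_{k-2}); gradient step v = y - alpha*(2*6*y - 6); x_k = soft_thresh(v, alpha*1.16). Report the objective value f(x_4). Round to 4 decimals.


FISTA on f(x) = 6*x^2 - 6*x + 1.16*|x|
L = 12, alpha = 0.0462
Iteration 1: beta = 0.0, y = -1.4086 + 0.0*(-1.4086 + 1.4086) = -1.4086
  grad(y) = -22.9032, v = y - alpha*grad = -0.3505
  prox(v) = soft_thresh(-0.3505, 0.0536) = -0.2969
Iteration 2: beta = 0.3333, y = -0.2969 + 0.3333*(-0.2969 + 1.4086) = 0.0737
  grad(y) = -5.1157, v = y - alpha*grad = 0.31
  prox(v) = soft_thresh(0.31, 0.0536) = 0.2564
Iteration 3: beta = 0.5, y = 0.2564 + 0.5*(0.2564 + 0.2969) = 0.5331
  grad(y) = 0.3973, v = y - alpha*grad = 0.5148
  prox(v) = soft_thresh(0.5148, 0.0536) = 0.4612
Iteration 4: beta = 0.6, y = 0.4612 + 0.6*(0.4612 - 0.2564) = 0.584
  grad(y) = 1.0079, v = y - alpha*grad = 0.5374
  prox(v) = soft_thresh(0.5374, 0.0536) = 0.4838
f(x_4) = 6*0.4838^2 - 6*0.4838 + 1.16*|0.4838| = -0.9372


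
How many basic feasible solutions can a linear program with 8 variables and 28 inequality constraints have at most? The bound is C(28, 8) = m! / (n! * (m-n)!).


Each vertex corresponds to some choice of n active constraints out of m, so the number of vertices is at most C(m, n) = m! / (n!(m-n)!).
m = 28, n = 8
Numerator: 28 * 27 * 26 * 25 * 24 * 23 * 22 * 21
Denominator: 8! = 40320
C(28, 8) = 3108105


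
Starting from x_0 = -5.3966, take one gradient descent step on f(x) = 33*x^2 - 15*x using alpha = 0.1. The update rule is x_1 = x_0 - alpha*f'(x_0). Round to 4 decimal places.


We compute the gradient at x_0 and apply the update.
f'(x) = 66*x - 15
f'(-5.3966) = 66*-5.3966 - 15 = -371.1756
x_1 = -5.3966 - 0.1*-371.1756 = 31.721


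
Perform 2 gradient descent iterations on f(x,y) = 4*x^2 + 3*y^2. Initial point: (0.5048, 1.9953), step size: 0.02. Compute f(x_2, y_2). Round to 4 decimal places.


Gradient descent on f(x,y) = 4*x^2 + 3*y^2.
Starting point: (0.5048, 1.9953), alpha = 0.02
Step 1: grad_x = 2*4*0.5048 = 4.0384, grad_y = 2*3*1.9953 = 11.9718
  x_1 = 0.5048 - 0.02*4.0384 = 0.424
  y_1 = 1.9953 - 0.02*11.9718 = 1.7559
Step 2: grad_x = 2*4*0.424 = 3.3923, grad_y = 2*3*1.7559 = 10.5352
  x_2 = 0.424 - 0.02*3.3923 = 0.3562
  y_2 = 1.7559 - 0.02*10.5352 = 1.5452
f(0.3562, 1.5452) = 4*0.3562^2 + 3*1.5452^2 = 7.67


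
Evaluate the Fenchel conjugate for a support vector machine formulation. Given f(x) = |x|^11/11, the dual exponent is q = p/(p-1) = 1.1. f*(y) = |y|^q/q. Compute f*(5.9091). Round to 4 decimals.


The conjugate exponent q satisfies 1/p + 1/q = 1.
p = 11, so q = 11/(11 - 1) = 1.1
|y|^q = 5.9091^1.1 = 7.0579
f*(5.9091) = 7.0579 / 1.1 = 6.4162


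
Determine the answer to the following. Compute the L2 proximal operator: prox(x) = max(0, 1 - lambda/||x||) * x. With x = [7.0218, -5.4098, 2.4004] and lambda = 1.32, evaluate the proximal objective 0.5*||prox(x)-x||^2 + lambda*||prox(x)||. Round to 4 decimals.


Step 1: Compute ||x||.
||x|| = 9.1833
Step 2: Compute scaling factor.
scale = max(0, 1 - 1.32/9.1833) = 0.8563
Step 3: prox(x) = [6.0125, -4.6322, 2.0554]
||prox(x)|| = 7.8633
Step 4: Proximal objective.
0.5*||prox-x||^2 = 0.8712
lambda*||prox|| = 10.3796
Total = 11.2508


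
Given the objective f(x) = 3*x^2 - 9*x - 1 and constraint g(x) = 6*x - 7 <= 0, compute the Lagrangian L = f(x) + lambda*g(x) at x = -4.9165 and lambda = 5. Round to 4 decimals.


Step 1: Evaluate f(x).
f(-4.9165) = 3*(-4.9165)^2 - 9*(-4.9165) - 1 = 115.7644
Step 2: Evaluate g(x).
g(-4.9165) = 6*-4.9165 - 7 = -36.499
Step 3: Compute Lagrangian.
L = 115.7644 + 5*-36.499 = -66.7306


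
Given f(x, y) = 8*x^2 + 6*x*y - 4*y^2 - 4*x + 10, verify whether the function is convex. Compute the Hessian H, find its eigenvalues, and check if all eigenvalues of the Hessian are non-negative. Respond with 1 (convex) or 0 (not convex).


The Hessian of f(x,y) = 8*x^2 + 6*x*y - 4*y^2 - 4*x + 10 is:
H = [[16, 6], [6, -8]]
Trace = 16 - 8 = 8
Determinant = 16*-8 - (6)^2 = -164
Discriminant = (8)^2 - 4*-164 = 720.0
Eigenvalues: lambda_1 = -9.4164, lambda_2 = 17.4164
The function is not convex.

0


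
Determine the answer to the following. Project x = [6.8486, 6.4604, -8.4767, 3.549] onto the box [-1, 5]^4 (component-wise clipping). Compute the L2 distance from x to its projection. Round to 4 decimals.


Project each component onto [-1, 5].
clip(6.8486) = 5.0, clip(6.4604) = 5.0, clip(-8.4767) = -1.0, clip(3.549) = 3.549
Projection = [5.0, 5.0, -1.0, 3.549]
Squared diffs: [3.4173, 2.1328, 55.901, 0.0]
Distance = sqrt(61.4511) = 7.8391


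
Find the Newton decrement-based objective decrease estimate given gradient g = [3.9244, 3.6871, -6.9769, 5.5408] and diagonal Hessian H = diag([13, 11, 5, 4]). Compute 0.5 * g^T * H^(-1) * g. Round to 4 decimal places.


Step 1: H is diagonal, so H^(-1) * g = [0.3019, 0.3352, -1.3954, 1.3852].
Step 2: g^T H^(-1) g = sum_i g_i^2 / H_ii
  = (3.9244)^2/13 + (3.6871)^2/11 + (-6.9769)^2/5 + (5.5408)^2/4
  = 1.1847 + 1.2359 + 9.7354 + 7.6751 = 19.8311
Step 3: Objective decrease = 0.5 * g^T H^(-1) g = 9.9156


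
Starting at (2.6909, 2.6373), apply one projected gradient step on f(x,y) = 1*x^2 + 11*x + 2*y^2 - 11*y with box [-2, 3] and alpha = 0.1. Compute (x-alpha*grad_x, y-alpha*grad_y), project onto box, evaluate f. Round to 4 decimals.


Step 1: Compute gradient at (2.6909, 2.6373).
grad_x = 2*1*2.6909 + 11 = 16.3818
grad_y = 2*2*2.6373 - 11 = -0.4508
Step 2: Gradient step.
x_raw = 2.6909 - 0.1*16.3818 = 1.0527
y_raw = 2.6373 - 0.1*-0.4508 = 2.6824
Step 3: Project onto [-2, 3].
x_proj = clip(1.0527) = 1.0527
y_proj = clip(2.6824) = 2.6824
Step 4: Evaluate f.
f(1.0527, 2.6824) = -2.4277


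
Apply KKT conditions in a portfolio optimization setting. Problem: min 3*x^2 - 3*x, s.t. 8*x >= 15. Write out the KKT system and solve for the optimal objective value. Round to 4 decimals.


Step 1: Try lambda = 0 (constraint inactive).
x_unc = 3/(2*3) = 0.5
Check: 8*0.5 = 4.0 < 15 -- violated!
Step 2: Constraint must be active: 8*x = 15
x* = 15/8 = 1.875
lambda = (2*3*1.875 - 3)/8 = 1.0313
Step 3: Compute optimal value.
f(x*) = 3*1.875^2 - 3*1.875 = 4.9219


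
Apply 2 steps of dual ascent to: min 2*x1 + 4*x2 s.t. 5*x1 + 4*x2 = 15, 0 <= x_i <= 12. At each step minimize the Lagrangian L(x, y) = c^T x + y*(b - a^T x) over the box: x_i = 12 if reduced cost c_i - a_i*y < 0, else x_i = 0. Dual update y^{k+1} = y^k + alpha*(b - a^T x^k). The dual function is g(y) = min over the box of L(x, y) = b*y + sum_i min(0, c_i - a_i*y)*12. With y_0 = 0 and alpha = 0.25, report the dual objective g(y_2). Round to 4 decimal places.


Dual ascent for LP: min 2*x1 + 4*x2, 5*x1 + 4*x2 = 15, 0 <= x_i <= 12
Step 1: y^k = 0.0, reduced costs: (2.0, 4.0)
  x^k = (0.0, 0.0), subgradient = b - a^T x = 15.0
  y^{k+1} = 0.0 + 0.25*15.0 = 3.75
Step 2: y^k = 3.75, reduced costs: (-16.75, -11.0)
  x^k = (12.0, 12.0), subgradient = b - a^T x = -93.0
  y^{k+1} = 3.75 + 0.25*-93.0 = -19.5
Dual objective at y_2 = -19.5: reduced costs (99.5, 82.0), box minimizer x = (0.0, 0.0)
g(y_2) = b*y + (c1 - a1*y)*x1 + (c2 - a2*y)*x2 = 15*(-19.5) + 99.5*0.0 + 82.0*0.0 = -292.5 + 0.0 + 0.0 = -292.5


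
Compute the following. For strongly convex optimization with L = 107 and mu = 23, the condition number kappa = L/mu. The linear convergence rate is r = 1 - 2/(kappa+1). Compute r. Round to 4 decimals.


Step 1: Compute the condition number.
kappa = L/mu = 107/23 = 4.6522
Step 2: Compute the convergence rate.
r = 1 - 2/(kappa + 1) = 1 - 2*mu/(L + mu) = (L - mu)/(L + mu) = 84/130 = 0.6462


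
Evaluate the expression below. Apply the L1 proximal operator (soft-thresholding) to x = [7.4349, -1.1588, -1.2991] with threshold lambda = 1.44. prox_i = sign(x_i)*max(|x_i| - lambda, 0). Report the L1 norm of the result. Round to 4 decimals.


Soft-thresholding with lambda = 1.44:
prox(7.4349) = sign(7.4349)*max(|7.4349| - 1.44, 0) = 5.9949
prox(-1.1588) = sign(-1.1588)*max(|-1.1588| - 1.44, 0) = 0.0
prox(-1.2991) = sign(-1.2991)*max(|-1.2991| - 1.44, 0) = 0.0
prox(x) = [5.9949, 0.0, 0.0]
||prox(x)||_1 = 5.9949 + 0.0 + 0.0 = 5.9949


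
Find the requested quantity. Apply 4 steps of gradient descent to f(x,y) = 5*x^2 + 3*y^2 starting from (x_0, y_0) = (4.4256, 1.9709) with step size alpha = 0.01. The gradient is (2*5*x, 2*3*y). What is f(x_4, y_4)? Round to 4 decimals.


Gradient descent on f(x,y) = 5*x^2 + 3*y^2.
Starting point: (4.4256, 1.9709), alpha = 0.01
Step 1: grad_x = 2*5*4.4256 = 44.256, grad_y = 2*3*1.9709 = 11.8254
  x_1 = 4.4256 - 0.01*44.256 = 3.983
  y_1 = 1.9709 - 0.01*11.8254 = 1.8526
Step 2: grad_x = 2*5*3.983 = 39.8304, grad_y = 2*3*1.8526 = 11.1159
  x_2 = 3.983 - 0.01*39.8304 = 3.5847
  y_2 = 1.8526 - 0.01*11.1159 = 1.7415
Step 3: grad_x = 2*5*3.5847 = 35.8474, grad_y = 2*3*1.7415 = 10.4489
  x_3 = 3.5847 - 0.01*35.8474 = 3.2263
  y_3 = 1.7415 - 0.01*10.4489 = 1.637
Step 4: grad_x = 2*5*3.2263 = 32.2626, grad_y = 2*3*1.637 = 9.822
  x_4 = 3.2263 - 0.01*32.2626 = 2.9036
  y_4 = 1.637 - 0.01*9.822 = 1.5388
f(2.9036, 1.5388) = 5*2.9036^2 + 3*1.5388^2 = 49.259


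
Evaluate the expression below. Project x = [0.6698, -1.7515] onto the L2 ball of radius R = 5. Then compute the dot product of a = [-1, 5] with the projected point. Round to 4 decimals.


Step 1: Compute ||x|| (intermediates to 6 decimals).
||x|| = sqrt(0.6698^2 + (-1.7515)^2) = 1.875202
Step 2: Project.
Since ||x|| <= R, proj = x (no scaling needed).
proj(x) = [0.6698, -1.7515]
Step 3: Dot product.
a^T * proj(x) = -1*0.6698 + 5*(-1.7515) = -9.4273
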